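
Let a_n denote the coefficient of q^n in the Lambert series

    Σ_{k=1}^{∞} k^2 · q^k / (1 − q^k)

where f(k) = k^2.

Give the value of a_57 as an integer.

d|57:{1,3,19,57}  Σf=1+9+361+3249=3620

a_57 = 3620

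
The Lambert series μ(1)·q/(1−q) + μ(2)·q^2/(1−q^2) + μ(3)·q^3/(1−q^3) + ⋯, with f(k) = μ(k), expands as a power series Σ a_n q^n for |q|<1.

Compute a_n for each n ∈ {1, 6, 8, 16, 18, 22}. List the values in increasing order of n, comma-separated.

1, 0, 0, 0, 0, 0

n=1: 1·1  μ→[1]=1
d|6:{1,2,3,6}  Σμ=1+(-1)+(-1)+1=0
d|8:{8,4,2,1}  Σμ=0+0+(-1)+1=0
d|16:{16,8,4,2,1}  Σμ=0+0+0+(-1)+1=0
q^18  k|18↦μ(k): 18:0 9:0 6:1 3:-1 2:-1 1:1  a_18=0
n=22: 1·22 2·11 11·2 22·1  μ→[1+(-1)+(-1)+1]=0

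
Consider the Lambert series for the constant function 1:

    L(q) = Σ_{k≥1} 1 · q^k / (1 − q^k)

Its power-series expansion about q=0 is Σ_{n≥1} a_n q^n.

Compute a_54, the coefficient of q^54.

a_54 = 8

q^54  k|54↦f(k): 1:1 2:1 3:1 6:1 9:1 18:1 27:1 54:1  a_54=8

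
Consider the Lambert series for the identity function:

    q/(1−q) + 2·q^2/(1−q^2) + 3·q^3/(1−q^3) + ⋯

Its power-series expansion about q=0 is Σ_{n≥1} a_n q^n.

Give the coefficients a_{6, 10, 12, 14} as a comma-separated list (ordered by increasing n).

12, 18, 28, 24

q^6  k|6↦f(k): 1:1 2:2 3:3 6:6  a_6=12
q^10  k|10↦f(k): 10:10 5:5 2:2 1:1  a_10=18
[q^12] f(12)=12,f(6)=6,f(4)=4,f(3)=3,f(2)=2,f(1)=1 ⇒ 28
d|14:{1,2,7,14}  Σf=1+2+7+14=24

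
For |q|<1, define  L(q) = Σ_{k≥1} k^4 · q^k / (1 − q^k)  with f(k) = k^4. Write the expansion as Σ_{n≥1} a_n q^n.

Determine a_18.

n=18: 18·1 9·2 6·3 3·6 2·9 1·18  f→[104976+6561+1296+81+16+1]=112931

a_18 = 112931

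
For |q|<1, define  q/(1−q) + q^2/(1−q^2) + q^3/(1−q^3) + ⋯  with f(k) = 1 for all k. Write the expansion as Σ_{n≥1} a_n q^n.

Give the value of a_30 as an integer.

a_30 = 8

q^30  k|30↦f(k): 1:1 2:1 3:1 5:1 6:1 10:1 15:1 30:1  a_30=8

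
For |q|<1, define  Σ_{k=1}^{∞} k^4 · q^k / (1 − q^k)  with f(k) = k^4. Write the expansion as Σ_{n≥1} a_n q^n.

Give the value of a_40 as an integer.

a_40 = 2734994

[q^40] f(40)=2560000,f(20)=160000,f(10)=10000,f(8)=4096,f(5)=625,f(4)=256,f(2)=16,f(1)=1 ⇒ 2734994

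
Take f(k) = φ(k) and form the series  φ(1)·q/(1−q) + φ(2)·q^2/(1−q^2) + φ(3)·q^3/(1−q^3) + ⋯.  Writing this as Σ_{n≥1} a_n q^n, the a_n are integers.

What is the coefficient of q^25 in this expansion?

n=25: 25·1 5·5 1·25  φ→[20+4+1]=25

a_25 = 25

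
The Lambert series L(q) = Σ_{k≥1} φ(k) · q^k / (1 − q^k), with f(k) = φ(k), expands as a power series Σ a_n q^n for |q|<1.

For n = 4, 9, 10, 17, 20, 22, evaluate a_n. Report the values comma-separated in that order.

n=4: 4·1 2·2 1·4  φ→[2+1+1]=4
[q^9] φ(1)=1,φ(3)=2,φ(9)=6 ⇒ 9
n=10: 1·10 2·5 5·2 10·1  φ→[1+1+4+4]=10
d|17:{17,1}  Σφ=16+1=17
q^20  k|20↦φ(k): 20:8 10:4 5:4 4:2 2:1 1:1  a_20=20
q^22  k|22↦φ(k): 1:1 2:1 11:10 22:10  a_22=22

4, 9, 10, 17, 20, 22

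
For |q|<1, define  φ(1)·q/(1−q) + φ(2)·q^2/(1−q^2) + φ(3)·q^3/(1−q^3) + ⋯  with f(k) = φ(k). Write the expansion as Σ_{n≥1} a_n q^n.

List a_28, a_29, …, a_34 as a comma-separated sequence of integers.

q^28  k|28↦φ(k): 1:1 2:1 4:2 7:6 14:6 28:12  a_28=28
[q^29] φ(29)=28,φ(1)=1 ⇒ 29
[q^30] φ(1)=1,φ(2)=1,φ(3)=2,φ(5)=4,φ(6)=2,φ(10)=4,φ(15)=8,φ(30)=8 ⇒ 30
d|31:{1,31}  Σφ=1+30=31
[q^32] φ(1)=1,φ(2)=1,φ(4)=2,φ(8)=4,φ(16)=8,φ(32)=16 ⇒ 32
d|33:{1,3,11,33}  Σφ=1+2+10+20=33
[q^34] φ(34)=16,φ(17)=16,φ(2)=1,φ(1)=1 ⇒ 34

28, 29, 30, 31, 32, 33, 34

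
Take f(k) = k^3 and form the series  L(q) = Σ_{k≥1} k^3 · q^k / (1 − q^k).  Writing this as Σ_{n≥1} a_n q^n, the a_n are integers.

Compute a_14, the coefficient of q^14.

a_14 = 3096

d|14:{1,2,7,14}  Σf=1+8+343+2744=3096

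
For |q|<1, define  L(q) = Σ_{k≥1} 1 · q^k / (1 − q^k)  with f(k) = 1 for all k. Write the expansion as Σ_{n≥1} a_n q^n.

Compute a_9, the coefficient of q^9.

a_9 = 3

[q^9] f(9)=1,f(3)=1,f(1)=1 ⇒ 3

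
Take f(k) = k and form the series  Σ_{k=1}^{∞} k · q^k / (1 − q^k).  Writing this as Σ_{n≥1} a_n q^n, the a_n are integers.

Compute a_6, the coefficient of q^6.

n=6: 1·6 2·3 3·2 6·1  f→[1+2+3+6]=12

a_6 = 12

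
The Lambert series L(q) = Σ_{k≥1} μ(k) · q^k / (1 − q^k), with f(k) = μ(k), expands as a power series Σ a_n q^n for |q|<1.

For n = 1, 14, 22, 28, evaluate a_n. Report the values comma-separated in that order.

1, 0, 0, 0

d|1:{1}  Σμ=1=1
[q^14] μ(1)=1,μ(2)=-1,μ(7)=-1,μ(14)=1 ⇒ 0
d|22:{1,2,11,22}  Σμ=1+(-1)+(-1)+1=0
n=28: 28·1 14·2 7·4 4·7 2·14 1·28  μ→[0+1+(-1)+0+(-1)+1]=0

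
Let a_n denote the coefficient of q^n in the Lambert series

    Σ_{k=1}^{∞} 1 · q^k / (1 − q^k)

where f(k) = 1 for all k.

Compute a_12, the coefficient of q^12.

a_12 = 6

q^12  k|12↦f(k): 1:1 2:1 3:1 4:1 6:1 12:1  a_12=6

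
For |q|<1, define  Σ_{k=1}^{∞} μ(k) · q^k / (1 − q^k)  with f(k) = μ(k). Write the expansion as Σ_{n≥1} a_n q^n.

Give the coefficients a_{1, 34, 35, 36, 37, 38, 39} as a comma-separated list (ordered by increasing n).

n=1: 1·1  μ→[1]=1
[q^34] μ(34)=1,μ(17)=-1,μ(2)=-1,μ(1)=1 ⇒ 0
n=35: 1·35 5·7 7·5 35·1  μ→[1+(-1)+(-1)+1]=0
d|36:{1,2,3,4,6,9,12,18,36}  Σμ=1+(-1)+(-1)+0+1+0+0+0+0=0
[q^37] μ(1)=1,μ(37)=-1 ⇒ 0
[q^38] μ(38)=1,μ(19)=-1,μ(2)=-1,μ(1)=1 ⇒ 0
q^39  k|39↦μ(k): 39:1 13:-1 3:-1 1:1  a_39=0

1, 0, 0, 0, 0, 0, 0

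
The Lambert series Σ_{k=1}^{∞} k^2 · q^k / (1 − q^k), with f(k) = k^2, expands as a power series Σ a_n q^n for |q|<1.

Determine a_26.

a_26 = 850

n=26: 26·1 13·2 2·13 1·26  f→[676+169+4+1]=850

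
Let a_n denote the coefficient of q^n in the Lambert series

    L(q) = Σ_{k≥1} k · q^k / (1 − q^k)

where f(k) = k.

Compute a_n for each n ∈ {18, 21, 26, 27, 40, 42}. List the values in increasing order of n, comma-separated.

n=18: 1·18 2·9 3·6 6·3 9·2 18·1  f→[1+2+3+6+9+18]=39
[q^21] f(1)=1,f(3)=3,f(7)=7,f(21)=21 ⇒ 32
d|26:{26,13,2,1}  Σf=26+13+2+1=42
d|27:{1,3,9,27}  Σf=1+3+9+27=40
q^40  k|40↦f(k): 1:1 2:2 4:4 5:5 8:8 10:10 20:20 40:40  a_40=90
[q^42] f(1)=1,f(2)=2,f(3)=3,f(6)=6,f(7)=7,f(14)=14,f(21)=21,f(42)=42 ⇒ 96

39, 32, 42, 40, 90, 96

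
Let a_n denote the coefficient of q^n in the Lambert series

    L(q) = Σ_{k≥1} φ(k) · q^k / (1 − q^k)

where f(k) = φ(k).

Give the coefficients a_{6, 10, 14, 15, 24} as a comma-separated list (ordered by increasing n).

[q^6] φ(6)=2,φ(3)=2,φ(2)=1,φ(1)=1 ⇒ 6
d|10:{1,2,5,10}  Σφ=1+1+4+4=10
q^14  k|14↦φ(k): 14:6 7:6 2:1 1:1  a_14=14
q^15  k|15↦φ(k): 1:1 3:2 5:4 15:8  a_15=15
n=24: 1·24 2·12 3·8 4·6 6·4 8·3 12·2 24·1  φ→[1+1+2+2+2+4+4+8]=24

6, 10, 14, 15, 24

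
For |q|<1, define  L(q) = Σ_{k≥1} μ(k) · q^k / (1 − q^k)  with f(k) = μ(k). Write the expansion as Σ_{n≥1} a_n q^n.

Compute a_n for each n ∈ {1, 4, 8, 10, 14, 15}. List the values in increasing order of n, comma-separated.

[q^1] μ(1)=1 ⇒ 1
n=4: 4·1 2·2 1·4  μ→[0+(-1)+1]=0
d|8:{1,2,4,8}  Σμ=1+(-1)+0+0=0
n=10: 1·10 2·5 5·2 10·1  μ→[1+(-1)+(-1)+1]=0
d|14:{1,2,7,14}  Σμ=1+(-1)+(-1)+1=0
d|15:{1,3,5,15}  Σμ=1+(-1)+(-1)+1=0

1, 0, 0, 0, 0, 0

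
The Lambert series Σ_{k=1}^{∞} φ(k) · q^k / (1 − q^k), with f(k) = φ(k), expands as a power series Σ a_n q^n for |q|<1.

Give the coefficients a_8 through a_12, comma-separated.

[q^8] φ(1)=1,φ(2)=1,φ(4)=2,φ(8)=4 ⇒ 8
d|9:{9,3,1}  Σφ=6+2+1=9
[q^10] φ(10)=4,φ(5)=4,φ(2)=1,φ(1)=1 ⇒ 10
q^11  k|11↦φ(k): 1:1 11:10  a_11=11
q^12  k|12↦φ(k): 12:4 6:2 4:2 3:2 2:1 1:1  a_12=12

8, 9, 10, 11, 12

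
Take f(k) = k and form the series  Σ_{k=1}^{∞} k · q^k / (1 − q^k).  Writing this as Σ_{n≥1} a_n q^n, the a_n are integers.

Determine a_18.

a_18 = 39

[q^18] f(1)=1,f(2)=2,f(3)=3,f(6)=6,f(9)=9,f(18)=18 ⇒ 39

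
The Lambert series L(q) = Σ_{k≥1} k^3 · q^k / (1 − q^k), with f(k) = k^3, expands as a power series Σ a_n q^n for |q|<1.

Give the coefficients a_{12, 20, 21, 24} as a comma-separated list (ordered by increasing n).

d|12:{1,2,3,4,6,12}  Σf=1+8+27+64+216+1728=2044
[q^20] f(20)=8000,f(10)=1000,f(5)=125,f(4)=64,f(2)=8,f(1)=1 ⇒ 9198
n=21: 21·1 7·3 3·7 1·21  f→[9261+343+27+1]=9632
d|24:{1,2,3,4,6,8,12,24}  Σf=1+8+27+64+216+512+1728+13824=16380

2044, 9198, 9632, 16380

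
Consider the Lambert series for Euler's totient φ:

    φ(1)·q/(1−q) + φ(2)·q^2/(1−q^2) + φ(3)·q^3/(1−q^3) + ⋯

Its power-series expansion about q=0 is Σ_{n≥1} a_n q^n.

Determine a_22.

n=22: 22·1 11·2 2·11 1·22  φ→[10+10+1+1]=22

a_22 = 22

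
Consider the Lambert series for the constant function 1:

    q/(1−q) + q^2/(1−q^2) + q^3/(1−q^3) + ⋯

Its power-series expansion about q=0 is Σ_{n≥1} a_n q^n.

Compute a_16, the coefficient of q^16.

q^16  k|16↦f(k): 1:1 2:1 4:1 8:1 16:1  a_16=5

a_16 = 5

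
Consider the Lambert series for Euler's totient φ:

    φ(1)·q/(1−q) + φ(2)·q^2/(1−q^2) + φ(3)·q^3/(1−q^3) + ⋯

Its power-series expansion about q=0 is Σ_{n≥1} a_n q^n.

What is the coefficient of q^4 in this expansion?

q^4  k|4↦φ(k): 4:2 2:1 1:1  a_4=4

a_4 = 4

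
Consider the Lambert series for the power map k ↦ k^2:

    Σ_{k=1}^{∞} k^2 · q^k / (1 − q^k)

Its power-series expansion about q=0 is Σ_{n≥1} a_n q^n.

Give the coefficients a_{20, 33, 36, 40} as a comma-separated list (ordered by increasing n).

n=20: 20·1 10·2 5·4 4·5 2·10 1·20  f→[400+100+25+16+4+1]=546
[q^33] f(1)=1,f(3)=9,f(11)=121,f(33)=1089 ⇒ 1220
d|36:{1,2,3,4,6,9,12,18,36}  Σf=1+4+9+16+36+81+144+324+1296=1911
q^40  k|40↦f(k): 40:1600 20:400 10:100 8:64 5:25 4:16 2:4 1:1  a_40=2210

546, 1220, 1911, 2210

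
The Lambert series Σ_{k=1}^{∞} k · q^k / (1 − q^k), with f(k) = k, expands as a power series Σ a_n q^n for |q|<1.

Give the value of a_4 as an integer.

q^4  k|4↦f(k): 1:1 2:2 4:4  a_4=7

a_4 = 7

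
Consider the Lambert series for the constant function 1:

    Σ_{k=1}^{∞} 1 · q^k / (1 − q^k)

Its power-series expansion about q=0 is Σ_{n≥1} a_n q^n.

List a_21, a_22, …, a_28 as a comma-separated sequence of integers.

[q^21] f(21)=1,f(7)=1,f(3)=1,f(1)=1 ⇒ 4
d|22:{22,11,2,1}  Σf=1+1+1+1=4
[q^23] f(23)=1,f(1)=1 ⇒ 2
n=24: 1·24 2·12 3·8 4·6 6·4 8·3 12·2 24·1  f→[1+1+1+1+1+1+1+1]=8
d|25:{25,5,1}  Σf=1+1+1=3
q^26  k|26↦f(k): 26:1 13:1 2:1 1:1  a_26=4
[q^27] f(27)=1,f(9)=1,f(3)=1,f(1)=1 ⇒ 4
[q^28] f(1)=1,f(2)=1,f(4)=1,f(7)=1,f(14)=1,f(28)=1 ⇒ 6

4, 4, 2, 8, 3, 4, 4, 6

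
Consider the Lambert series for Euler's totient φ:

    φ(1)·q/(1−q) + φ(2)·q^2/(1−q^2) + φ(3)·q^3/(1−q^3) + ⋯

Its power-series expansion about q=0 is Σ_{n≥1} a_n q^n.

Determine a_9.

d|9:{9,3,1}  Σφ=6+2+1=9

a_9 = 9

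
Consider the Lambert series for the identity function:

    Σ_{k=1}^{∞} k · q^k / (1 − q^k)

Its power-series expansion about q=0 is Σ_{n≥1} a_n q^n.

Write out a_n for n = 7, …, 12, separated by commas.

8, 15, 13, 18, 12, 28

[q^7] f(1)=1,f(7)=7 ⇒ 8
q^8  k|8↦f(k): 1:1 2:2 4:4 8:8  a_8=15
d|9:{1,3,9}  Σf=1+3+9=13
q^10  k|10↦f(k): 10:10 5:5 2:2 1:1  a_10=18
[q^11] f(1)=1,f(11)=11 ⇒ 12
d|12:{12,6,4,3,2,1}  Σf=12+6+4+3+2+1=28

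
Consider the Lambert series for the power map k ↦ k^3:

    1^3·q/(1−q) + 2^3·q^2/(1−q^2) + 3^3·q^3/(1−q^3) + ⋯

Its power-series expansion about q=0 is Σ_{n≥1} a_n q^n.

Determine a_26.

[q^26] f(26)=17576,f(13)=2197,f(2)=8,f(1)=1 ⇒ 19782

a_26 = 19782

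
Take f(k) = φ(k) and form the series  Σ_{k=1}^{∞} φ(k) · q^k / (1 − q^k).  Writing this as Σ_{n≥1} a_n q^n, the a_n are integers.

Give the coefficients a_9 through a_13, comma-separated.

d|9:{9,3,1}  Σφ=6+2+1=9
q^10  k|10↦φ(k): 1:1 2:1 5:4 10:4  a_10=10
d|11:{1,11}  Σφ=1+10=11
[q^12] φ(12)=4,φ(6)=2,φ(4)=2,φ(3)=2,φ(2)=1,φ(1)=1 ⇒ 12
[q^13] φ(13)=12,φ(1)=1 ⇒ 13

9, 10, 11, 12, 13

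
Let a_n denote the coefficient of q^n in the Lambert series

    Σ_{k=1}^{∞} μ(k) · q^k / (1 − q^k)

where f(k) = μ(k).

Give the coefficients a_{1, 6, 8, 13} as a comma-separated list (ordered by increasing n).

[q^1] μ(1)=1 ⇒ 1
d|6:{6,3,2,1}  Σμ=1+(-1)+(-1)+1=0
[q^8] μ(1)=1,μ(2)=-1,μ(4)=0,μ(8)=0 ⇒ 0
q^13  k|13↦μ(k): 13:-1 1:1  a_13=0

1, 0, 0, 0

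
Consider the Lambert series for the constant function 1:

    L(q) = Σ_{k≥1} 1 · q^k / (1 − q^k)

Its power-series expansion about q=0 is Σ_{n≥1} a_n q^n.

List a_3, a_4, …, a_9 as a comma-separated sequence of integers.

[q^3] f(1)=1,f(3)=1 ⇒ 2
q^4  k|4↦f(k): 4:1 2:1 1:1  a_4=3
n=5: 1·5 5·1  f→[1+1]=2
q^6  k|6↦f(k): 6:1 3:1 2:1 1:1  a_6=4
[q^7] f(7)=1,f(1)=1 ⇒ 2
d|8:{8,4,2,1}  Σf=1+1+1+1=4
d|9:{9,3,1}  Σf=1+1+1=3

2, 3, 2, 4, 2, 4, 3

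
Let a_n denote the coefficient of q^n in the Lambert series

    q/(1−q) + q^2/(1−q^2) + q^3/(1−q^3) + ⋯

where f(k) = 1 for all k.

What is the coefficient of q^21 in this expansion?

a_21 = 4

n=21: 1·21 3·7 7·3 21·1  f→[1+1+1+1]=4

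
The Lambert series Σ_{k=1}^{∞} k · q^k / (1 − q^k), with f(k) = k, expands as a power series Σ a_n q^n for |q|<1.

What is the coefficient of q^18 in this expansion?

d|18:{18,9,6,3,2,1}  Σf=18+9+6+3+2+1=39

a_18 = 39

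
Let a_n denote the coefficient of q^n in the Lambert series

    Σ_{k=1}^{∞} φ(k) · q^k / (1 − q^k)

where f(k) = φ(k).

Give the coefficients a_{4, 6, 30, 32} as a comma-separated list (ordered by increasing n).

n=4: 1·4 2·2 4·1  φ→[1+1+2]=4
d|6:{6,3,2,1}  Σφ=2+2+1+1=6
[q^30] φ(30)=8,φ(15)=8,φ(10)=4,φ(6)=2,φ(5)=4,φ(3)=2,φ(2)=1,φ(1)=1 ⇒ 30
n=32: 32·1 16·2 8·4 4·8 2·16 1·32  φ→[16+8+4+2+1+1]=32

4, 6, 30, 32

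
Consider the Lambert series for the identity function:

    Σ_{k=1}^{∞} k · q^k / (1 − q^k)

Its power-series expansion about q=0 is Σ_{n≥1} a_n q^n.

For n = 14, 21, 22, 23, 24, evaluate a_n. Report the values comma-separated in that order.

24, 32, 36, 24, 60

[q^14] f(1)=1,f(2)=2,f(7)=7,f(14)=14 ⇒ 24
n=21: 1·21 3·7 7·3 21·1  f→[1+3+7+21]=32
[q^22] f(1)=1,f(2)=2,f(11)=11,f(22)=22 ⇒ 36
d|23:{1,23}  Σf=1+23=24
q^24  k|24↦f(k): 24:24 12:12 8:8 6:6 4:4 3:3 2:2 1:1  a_24=60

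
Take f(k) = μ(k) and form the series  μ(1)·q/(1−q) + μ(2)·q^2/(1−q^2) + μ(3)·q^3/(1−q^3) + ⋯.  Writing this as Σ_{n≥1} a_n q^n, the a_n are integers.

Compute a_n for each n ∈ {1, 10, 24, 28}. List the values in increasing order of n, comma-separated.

q^1  k|1↦μ(k): 1:1  a_1=1
n=10: 10·1 5·2 2·5 1·10  μ→[1+(-1)+(-1)+1]=0
q^24  k|24↦μ(k): 1:1 2:-1 3:-1 4:0 6:1 8:0 12:0 24:0  a_24=0
q^28  k|28↦μ(k): 28:0 14:1 7:-1 4:0 2:-1 1:1  a_28=0

1, 0, 0, 0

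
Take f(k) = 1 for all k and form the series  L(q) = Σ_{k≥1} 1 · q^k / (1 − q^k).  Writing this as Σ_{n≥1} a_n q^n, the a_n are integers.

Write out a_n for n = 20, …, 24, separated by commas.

6, 4, 4, 2, 8

q^20  k|20↦f(k): 1:1 2:1 4:1 5:1 10:1 20:1  a_20=6
n=21: 21·1 7·3 3·7 1·21  f→[1+1+1+1]=4
n=22: 1·22 2·11 11·2 22·1  f→[1+1+1+1]=4
n=23: 23·1 1·23  f→[1+1]=2
q^24  k|24↦f(k): 24:1 12:1 8:1 6:1 4:1 3:1 2:1 1:1  a_24=8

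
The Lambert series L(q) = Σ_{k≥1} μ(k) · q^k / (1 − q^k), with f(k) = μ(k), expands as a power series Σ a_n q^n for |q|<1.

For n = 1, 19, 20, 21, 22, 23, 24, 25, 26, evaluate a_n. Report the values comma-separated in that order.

1, 0, 0, 0, 0, 0, 0, 0, 0

[q^1] μ(1)=1 ⇒ 1
d|19:{1,19}  Σμ=1+(-1)=0
d|20:{1,2,4,5,10,20}  Σμ=1+(-1)+0+(-1)+1+0=0
[q^21] μ(21)=1,μ(7)=-1,μ(3)=-1,μ(1)=1 ⇒ 0
d|22:{1,2,11,22}  Σμ=1+(-1)+(-1)+1=0
q^23  k|23↦μ(k): 1:1 23:-1  a_23=0
n=24: 24·1 12·2 8·3 6·4 4·6 3·8 2·12 1·24  μ→[0+0+0+1+0+(-1)+(-1)+1]=0
n=25: 1·25 5·5 25·1  μ→[1+(-1)+0]=0
n=26: 26·1 13·2 2·13 1·26  μ→[1+(-1)+(-1)+1]=0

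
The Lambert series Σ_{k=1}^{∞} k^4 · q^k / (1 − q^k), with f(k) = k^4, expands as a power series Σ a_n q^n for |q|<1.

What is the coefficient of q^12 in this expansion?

a_12 = 22386

d|12:{12,6,4,3,2,1}  Σf=20736+1296+256+81+16+1=22386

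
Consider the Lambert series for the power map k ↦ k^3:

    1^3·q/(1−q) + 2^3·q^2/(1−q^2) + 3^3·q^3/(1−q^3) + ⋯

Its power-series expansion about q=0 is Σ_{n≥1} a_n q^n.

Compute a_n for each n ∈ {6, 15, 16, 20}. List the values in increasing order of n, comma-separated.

[q^6] f(1)=1,f(2)=8,f(3)=27,f(6)=216 ⇒ 252
d|15:{1,3,5,15}  Σf=1+27+125+3375=3528
[q^16] f(1)=1,f(2)=8,f(4)=64,f(8)=512,f(16)=4096 ⇒ 4681
d|20:{1,2,4,5,10,20}  Σf=1+8+64+125+1000+8000=9198

252, 3528, 4681, 9198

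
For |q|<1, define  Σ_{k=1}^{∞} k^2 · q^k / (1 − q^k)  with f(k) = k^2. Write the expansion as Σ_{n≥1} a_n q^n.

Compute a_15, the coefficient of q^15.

n=15: 1·15 3·5 5·3 15·1  f→[1+9+25+225]=260

a_15 = 260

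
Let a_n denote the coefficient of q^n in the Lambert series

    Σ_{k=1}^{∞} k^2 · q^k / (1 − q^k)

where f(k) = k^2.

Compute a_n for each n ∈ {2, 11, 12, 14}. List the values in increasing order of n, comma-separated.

5, 122, 210, 250

d|2:{1,2}  Σf=1+4=5
q^11  k|11↦f(k): 1:1 11:121  a_11=122
d|12:{12,6,4,3,2,1}  Σf=144+36+16+9+4+1=210
q^14  k|14↦f(k): 14:196 7:49 2:4 1:1  a_14=250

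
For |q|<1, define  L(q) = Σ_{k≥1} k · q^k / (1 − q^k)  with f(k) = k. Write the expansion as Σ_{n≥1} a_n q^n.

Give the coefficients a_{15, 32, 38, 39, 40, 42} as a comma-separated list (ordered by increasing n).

24, 63, 60, 56, 90, 96

n=15: 1·15 3·5 5·3 15·1  f→[1+3+5+15]=24
n=32: 32·1 16·2 8·4 4·8 2·16 1·32  f→[32+16+8+4+2+1]=63
[q^38] f(1)=1,f(2)=2,f(19)=19,f(38)=38 ⇒ 60
[q^39] f(39)=39,f(13)=13,f(3)=3,f(1)=1 ⇒ 56
d|40:{1,2,4,5,8,10,20,40}  Σf=1+2+4+5+8+10+20+40=90
[q^42] f(1)=1,f(2)=2,f(3)=3,f(6)=6,f(7)=7,f(14)=14,f(21)=21,f(42)=42 ⇒ 96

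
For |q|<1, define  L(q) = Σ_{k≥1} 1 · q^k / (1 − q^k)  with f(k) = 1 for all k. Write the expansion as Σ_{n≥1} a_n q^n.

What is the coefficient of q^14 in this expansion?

a_14 = 4

d|14:{14,7,2,1}  Σf=1+1+1+1=4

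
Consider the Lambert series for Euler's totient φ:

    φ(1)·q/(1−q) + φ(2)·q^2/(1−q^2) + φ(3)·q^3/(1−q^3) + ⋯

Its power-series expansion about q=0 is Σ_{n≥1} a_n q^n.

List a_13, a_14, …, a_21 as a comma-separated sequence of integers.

q^13  k|13↦φ(k): 13:12 1:1  a_13=13
n=14: 1·14 2·7 7·2 14·1  φ→[1+1+6+6]=14
n=15: 1·15 3·5 5·3 15·1  φ→[1+2+4+8]=15
d|16:{1,2,4,8,16}  Σφ=1+1+2+4+8=16
q^17  k|17↦φ(k): 17:16 1:1  a_17=17
d|18:{1,2,3,6,9,18}  Σφ=1+1+2+2+6+6=18
q^19  k|19↦φ(k): 1:1 19:18  a_19=19
d|20:{1,2,4,5,10,20}  Σφ=1+1+2+4+4+8=20
n=21: 21·1 7·3 3·7 1·21  φ→[12+6+2+1]=21

13, 14, 15, 16, 17, 18, 19, 20, 21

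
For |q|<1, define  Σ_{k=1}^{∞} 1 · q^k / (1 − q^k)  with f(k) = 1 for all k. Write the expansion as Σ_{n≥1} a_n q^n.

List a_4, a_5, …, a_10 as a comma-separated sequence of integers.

d|4:{1,2,4}  Σf=1+1+1=3
d|5:{5,1}  Σf=1+1=2
q^6  k|6↦f(k): 1:1 2:1 3:1 6:1  a_6=4
q^7  k|7↦f(k): 7:1 1:1  a_7=2
[q^8] f(8)=1,f(4)=1,f(2)=1,f(1)=1 ⇒ 4
[q^9] f(1)=1,f(3)=1,f(9)=1 ⇒ 3
[q^10] f(10)=1,f(5)=1,f(2)=1,f(1)=1 ⇒ 4

3, 2, 4, 2, 4, 3, 4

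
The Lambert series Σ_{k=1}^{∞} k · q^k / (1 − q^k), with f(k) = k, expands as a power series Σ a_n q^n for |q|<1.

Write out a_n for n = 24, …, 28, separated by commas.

60, 31, 42, 40, 56

[q^24] f(1)=1,f(2)=2,f(3)=3,f(4)=4,f(6)=6,f(8)=8,f(12)=12,f(24)=24 ⇒ 60
n=25: 1·25 5·5 25·1  f→[1+5+25]=31
[q^26] f(1)=1,f(2)=2,f(13)=13,f(26)=26 ⇒ 42
n=27: 27·1 9·3 3·9 1·27  f→[27+9+3+1]=40
n=28: 1·28 2·14 4·7 7·4 14·2 28·1  f→[1+2+4+7+14+28]=56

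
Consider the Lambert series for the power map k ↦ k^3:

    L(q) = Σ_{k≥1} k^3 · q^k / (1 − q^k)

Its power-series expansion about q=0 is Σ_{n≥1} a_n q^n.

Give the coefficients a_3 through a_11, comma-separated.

n=3: 3·1 1·3  f→[27+1]=28
q^4  k|4↦f(k): 4:64 2:8 1:1  a_4=73
d|5:{1,5}  Σf=1+125=126
q^6  k|6↦f(k): 6:216 3:27 2:8 1:1  a_6=252
n=7: 7·1 1·7  f→[343+1]=344
[q^8] f(1)=1,f(2)=8,f(4)=64,f(8)=512 ⇒ 585
n=9: 9·1 3·3 1·9  f→[729+27+1]=757
q^10  k|10↦f(k): 10:1000 5:125 2:8 1:1  a_10=1134
d|11:{11,1}  Σf=1331+1=1332

28, 73, 126, 252, 344, 585, 757, 1134, 1332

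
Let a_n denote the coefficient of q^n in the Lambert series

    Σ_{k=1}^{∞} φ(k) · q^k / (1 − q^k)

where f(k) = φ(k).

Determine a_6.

q^6  k|6↦φ(k): 1:1 2:1 3:2 6:2  a_6=6

a_6 = 6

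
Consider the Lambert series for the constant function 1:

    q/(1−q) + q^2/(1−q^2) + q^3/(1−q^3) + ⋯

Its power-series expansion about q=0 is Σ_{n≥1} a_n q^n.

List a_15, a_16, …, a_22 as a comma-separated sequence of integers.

q^15  k|15↦f(k): 1:1 3:1 5:1 15:1  a_15=4
n=16: 1·16 2·8 4·4 8·2 16·1  f→[1+1+1+1+1]=5
d|17:{17,1}  Σf=1+1=2
d|18:{1,2,3,6,9,18}  Σf=1+1+1+1+1+1=6
d|19:{19,1}  Σf=1+1=2
d|20:{20,10,5,4,2,1}  Σf=1+1+1+1+1+1=6
d|21:{21,7,3,1}  Σf=1+1+1+1=4
[q^22] f(1)=1,f(2)=1,f(11)=1,f(22)=1 ⇒ 4

4, 5, 2, 6, 2, 6, 4, 4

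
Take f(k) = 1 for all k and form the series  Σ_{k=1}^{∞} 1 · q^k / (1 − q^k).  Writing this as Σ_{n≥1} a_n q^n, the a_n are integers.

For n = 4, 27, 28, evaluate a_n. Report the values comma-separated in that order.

n=4: 1·4 2·2 4·1  f→[1+1+1]=3
n=27: 1·27 3·9 9·3 27·1  f→[1+1+1+1]=4
[q^28] f(28)=1,f(14)=1,f(7)=1,f(4)=1,f(2)=1,f(1)=1 ⇒ 6

3, 4, 6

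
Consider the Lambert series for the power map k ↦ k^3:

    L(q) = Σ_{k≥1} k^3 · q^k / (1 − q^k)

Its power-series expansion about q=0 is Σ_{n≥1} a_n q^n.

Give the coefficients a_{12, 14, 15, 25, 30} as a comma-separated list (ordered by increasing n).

[q^12] f(12)=1728,f(6)=216,f(4)=64,f(3)=27,f(2)=8,f(1)=1 ⇒ 2044
d|14:{1,2,7,14}  Σf=1+8+343+2744=3096
q^15  k|15↦f(k): 15:3375 5:125 3:27 1:1  a_15=3528
d|25:{25,5,1}  Σf=15625+125+1=15751
[q^30] f(1)=1,f(2)=8,f(3)=27,f(5)=125,f(6)=216,f(10)=1000,f(15)=3375,f(30)=27000 ⇒ 31752

2044, 3096, 3528, 15751, 31752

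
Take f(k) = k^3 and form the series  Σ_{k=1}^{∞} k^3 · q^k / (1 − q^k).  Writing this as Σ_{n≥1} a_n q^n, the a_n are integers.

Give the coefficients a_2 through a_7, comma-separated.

9, 28, 73, 126, 252, 344

n=2: 2·1 1·2  f→[8+1]=9
q^3  k|3↦f(k): 1:1 3:27  a_3=28
q^4  k|4↦f(k): 4:64 2:8 1:1  a_4=73
n=5: 1·5 5·1  f→[1+125]=126
n=6: 6·1 3·2 2·3 1·6  f→[216+27+8+1]=252
n=7: 7·1 1·7  f→[343+1]=344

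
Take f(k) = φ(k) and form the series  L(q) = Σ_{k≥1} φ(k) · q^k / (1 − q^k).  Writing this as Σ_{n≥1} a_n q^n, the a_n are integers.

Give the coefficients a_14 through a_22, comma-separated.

d|14:{14,7,2,1}  Σφ=6+6+1+1=14
q^15  k|15↦φ(k): 15:8 5:4 3:2 1:1  a_15=15
n=16: 16·1 8·2 4·4 2·8 1·16  φ→[8+4+2+1+1]=16
q^17  k|17↦φ(k): 1:1 17:16  a_17=17
[q^18] φ(1)=1,φ(2)=1,φ(3)=2,φ(6)=2,φ(9)=6,φ(18)=6 ⇒ 18
[q^19] φ(19)=18,φ(1)=1 ⇒ 19
q^20  k|20↦φ(k): 20:8 10:4 5:4 4:2 2:1 1:1  a_20=20
q^21  k|21↦φ(k): 1:1 3:2 7:6 21:12  a_21=21
n=22: 1·22 2·11 11·2 22·1  φ→[1+1+10+10]=22

14, 15, 16, 17, 18, 19, 20, 21, 22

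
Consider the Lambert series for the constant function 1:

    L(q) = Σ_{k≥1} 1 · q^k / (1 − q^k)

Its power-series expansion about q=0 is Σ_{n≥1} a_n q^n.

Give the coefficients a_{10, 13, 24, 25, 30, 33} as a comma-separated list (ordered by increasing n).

4, 2, 8, 3, 8, 4

[q^10] f(10)=1,f(5)=1,f(2)=1,f(1)=1 ⇒ 4
[q^13] f(1)=1,f(13)=1 ⇒ 2
n=24: 24·1 12·2 8·3 6·4 4·6 3·8 2·12 1·24  f→[1+1+1+1+1+1+1+1]=8
q^25  k|25↦f(k): 1:1 5:1 25:1  a_25=3
n=30: 30·1 15·2 10·3 6·5 5·6 3·10 2·15 1·30  f→[1+1+1+1+1+1+1+1]=8
[q^33] f(1)=1,f(3)=1,f(11)=1,f(33)=1 ⇒ 4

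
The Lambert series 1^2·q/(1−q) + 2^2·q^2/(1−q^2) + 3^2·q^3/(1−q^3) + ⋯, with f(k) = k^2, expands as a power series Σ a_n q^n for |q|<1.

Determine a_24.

a_24 = 850

q^24  k|24↦f(k): 1:1 2:4 3:9 4:16 6:36 8:64 12:144 24:576  a_24=850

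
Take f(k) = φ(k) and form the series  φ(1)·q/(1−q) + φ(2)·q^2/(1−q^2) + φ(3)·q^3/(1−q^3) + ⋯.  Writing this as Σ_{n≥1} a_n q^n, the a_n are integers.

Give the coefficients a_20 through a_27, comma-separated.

[q^20] φ(20)=8,φ(10)=4,φ(5)=4,φ(4)=2,φ(2)=1,φ(1)=1 ⇒ 20
n=21: 21·1 7·3 3·7 1·21  φ→[12+6+2+1]=21
n=22: 1·22 2·11 11·2 22·1  φ→[1+1+10+10]=22
[q^23] φ(1)=1,φ(23)=22 ⇒ 23
d|24:{1,2,3,4,6,8,12,24}  Σφ=1+1+2+2+2+4+4+8=24
q^25  k|25↦φ(k): 1:1 5:4 25:20  a_25=25
d|26:{1,2,13,26}  Σφ=1+1+12+12=26
d|27:{1,3,9,27}  Σφ=1+2+6+18=27

20, 21, 22, 23, 24, 25, 26, 27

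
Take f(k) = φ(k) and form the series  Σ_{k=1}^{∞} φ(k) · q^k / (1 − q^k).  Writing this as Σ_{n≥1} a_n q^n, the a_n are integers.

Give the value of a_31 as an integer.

n=31: 31·1 1·31  φ→[30+1]=31

a_31 = 31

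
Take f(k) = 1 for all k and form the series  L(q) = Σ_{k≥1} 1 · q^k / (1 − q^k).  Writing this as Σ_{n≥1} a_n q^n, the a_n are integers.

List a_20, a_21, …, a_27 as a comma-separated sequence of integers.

n=20: 20·1 10·2 5·4 4·5 2·10 1·20  f→[1+1+1+1+1+1]=6
q^21  k|21↦f(k): 21:1 7:1 3:1 1:1  a_21=4
d|22:{22,11,2,1}  Σf=1+1+1+1=4
d|23:{1,23}  Σf=1+1=2
q^24  k|24↦f(k): 24:1 12:1 8:1 6:1 4:1 3:1 2:1 1:1  a_24=8
q^25  k|25↦f(k): 1:1 5:1 25:1  a_25=3
[q^26] f(1)=1,f(2)=1,f(13)=1,f(26)=1 ⇒ 4
[q^27] f(27)=1,f(9)=1,f(3)=1,f(1)=1 ⇒ 4

6, 4, 4, 2, 8, 3, 4, 4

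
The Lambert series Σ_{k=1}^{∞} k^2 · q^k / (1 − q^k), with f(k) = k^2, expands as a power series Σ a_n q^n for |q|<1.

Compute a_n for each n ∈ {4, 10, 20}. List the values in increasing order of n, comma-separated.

21, 130, 546

n=4: 1·4 2·2 4·1  f→[1+4+16]=21
d|10:{10,5,2,1}  Σf=100+25+4+1=130
q^20  k|20↦f(k): 1:1 2:4 4:16 5:25 10:100 20:400  a_20=546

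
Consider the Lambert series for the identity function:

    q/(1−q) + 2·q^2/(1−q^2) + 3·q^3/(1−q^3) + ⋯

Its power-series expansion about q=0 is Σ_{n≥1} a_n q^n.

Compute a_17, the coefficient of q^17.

n=17: 1·17 17·1  f→[1+17]=18

a_17 = 18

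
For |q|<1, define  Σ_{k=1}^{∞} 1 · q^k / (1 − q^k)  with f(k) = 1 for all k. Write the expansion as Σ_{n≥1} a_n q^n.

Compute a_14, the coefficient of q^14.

[q^14] f(1)=1,f(2)=1,f(7)=1,f(14)=1 ⇒ 4

a_14 = 4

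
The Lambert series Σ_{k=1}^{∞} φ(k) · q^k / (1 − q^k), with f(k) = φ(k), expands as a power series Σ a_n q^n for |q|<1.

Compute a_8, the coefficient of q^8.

n=8: 1·8 2·4 4·2 8·1  φ→[1+1+2+4]=8

a_8 = 8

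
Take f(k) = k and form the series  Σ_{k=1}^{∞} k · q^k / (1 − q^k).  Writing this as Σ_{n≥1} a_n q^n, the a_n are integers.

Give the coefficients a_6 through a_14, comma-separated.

12, 8, 15, 13, 18, 12, 28, 14, 24

[q^6] f(6)=6,f(3)=3,f(2)=2,f(1)=1 ⇒ 12
d|7:{1,7}  Σf=1+7=8
d|8:{8,4,2,1}  Σf=8+4+2+1=15
q^9  k|9↦f(k): 1:1 3:3 9:9  a_9=13
d|10:{10,5,2,1}  Σf=10+5+2+1=18
d|11:{1,11}  Σf=1+11=12
q^12  k|12↦f(k): 1:1 2:2 3:3 4:4 6:6 12:12  a_12=28
n=13: 13·1 1·13  f→[13+1]=14
n=14: 14·1 7·2 2·7 1·14  f→[14+7+2+1]=24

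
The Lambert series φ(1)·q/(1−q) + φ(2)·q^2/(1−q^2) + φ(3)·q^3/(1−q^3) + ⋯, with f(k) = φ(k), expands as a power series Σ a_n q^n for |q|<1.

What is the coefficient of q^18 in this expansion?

q^18  k|18↦φ(k): 18:6 9:6 6:2 3:2 2:1 1:1  a_18=18

a_18 = 18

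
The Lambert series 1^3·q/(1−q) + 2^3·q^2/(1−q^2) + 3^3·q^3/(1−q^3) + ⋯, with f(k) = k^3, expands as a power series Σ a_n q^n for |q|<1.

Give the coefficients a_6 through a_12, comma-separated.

252, 344, 585, 757, 1134, 1332, 2044

d|6:{1,2,3,6}  Σf=1+8+27+216=252
d|7:{1,7}  Σf=1+343=344
d|8:{1,2,4,8}  Σf=1+8+64+512=585
d|9:{1,3,9}  Σf=1+27+729=757
n=10: 1·10 2·5 5·2 10·1  f→[1+8+125+1000]=1134
n=11: 1·11 11·1  f→[1+1331]=1332
[q^12] f(12)=1728,f(6)=216,f(4)=64,f(3)=27,f(2)=8,f(1)=1 ⇒ 2044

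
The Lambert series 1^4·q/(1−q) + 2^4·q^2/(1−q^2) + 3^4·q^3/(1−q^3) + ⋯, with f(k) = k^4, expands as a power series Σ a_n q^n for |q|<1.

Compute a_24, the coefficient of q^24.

[q^24] f(24)=331776,f(12)=20736,f(8)=4096,f(6)=1296,f(4)=256,f(3)=81,f(2)=16,f(1)=1 ⇒ 358258

a_24 = 358258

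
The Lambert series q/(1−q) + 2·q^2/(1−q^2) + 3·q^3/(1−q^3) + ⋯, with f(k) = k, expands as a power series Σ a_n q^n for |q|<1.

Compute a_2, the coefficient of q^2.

a_2 = 3

[q^2] f(1)=1,f(2)=2 ⇒ 3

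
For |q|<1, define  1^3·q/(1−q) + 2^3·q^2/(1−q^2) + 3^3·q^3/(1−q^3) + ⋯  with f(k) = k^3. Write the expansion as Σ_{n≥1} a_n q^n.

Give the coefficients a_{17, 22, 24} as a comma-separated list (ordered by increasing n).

d|17:{17,1}  Σf=4913+1=4914
n=22: 1·22 2·11 11·2 22·1  f→[1+8+1331+10648]=11988
q^24  k|24↦f(k): 1:1 2:8 3:27 4:64 6:216 8:512 12:1728 24:13824  a_24=16380

4914, 11988, 16380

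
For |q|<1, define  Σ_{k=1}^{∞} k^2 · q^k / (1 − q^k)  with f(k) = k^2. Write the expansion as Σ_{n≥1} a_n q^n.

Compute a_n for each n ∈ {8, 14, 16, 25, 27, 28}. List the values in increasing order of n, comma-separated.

q^8  k|8↦f(k): 1:1 2:4 4:16 8:64  a_8=85
d|14:{14,7,2,1}  Σf=196+49+4+1=250
[q^16] f(16)=256,f(8)=64,f(4)=16,f(2)=4,f(1)=1 ⇒ 341
d|25:{1,5,25}  Σf=1+25+625=651
n=27: 1·27 3·9 9·3 27·1  f→[1+9+81+729]=820
n=28: 28·1 14·2 7·4 4·7 2·14 1·28  f→[784+196+49+16+4+1]=1050

85, 250, 341, 651, 820, 1050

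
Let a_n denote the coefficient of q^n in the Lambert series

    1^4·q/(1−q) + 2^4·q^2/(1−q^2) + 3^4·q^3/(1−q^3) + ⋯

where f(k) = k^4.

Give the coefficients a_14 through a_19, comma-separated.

q^14  k|14↦f(k): 1:1 2:16 7:2401 14:38416  a_14=40834
[q^15] f(1)=1,f(3)=81,f(5)=625,f(15)=50625 ⇒ 51332
q^16  k|16↦f(k): 1:1 2:16 4:256 8:4096 16:65536  a_16=69905
[q^17] f(17)=83521,f(1)=1 ⇒ 83522
d|18:{1,2,3,6,9,18}  Σf=1+16+81+1296+6561+104976=112931
[q^19] f(1)=1,f(19)=130321 ⇒ 130322

40834, 51332, 69905, 83522, 112931, 130322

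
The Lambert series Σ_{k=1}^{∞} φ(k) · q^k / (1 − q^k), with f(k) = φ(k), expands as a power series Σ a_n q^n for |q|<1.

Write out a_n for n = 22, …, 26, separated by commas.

q^22  k|22↦φ(k): 1:1 2:1 11:10 22:10  a_22=22
[q^23] φ(1)=1,φ(23)=22 ⇒ 23
d|24:{24,12,8,6,4,3,2,1}  Σφ=8+4+4+2+2+2+1+1=24
q^25  k|25↦φ(k): 1:1 5:4 25:20  a_25=25
d|26:{26,13,2,1}  Σφ=12+12+1+1=26

22, 23, 24, 25, 26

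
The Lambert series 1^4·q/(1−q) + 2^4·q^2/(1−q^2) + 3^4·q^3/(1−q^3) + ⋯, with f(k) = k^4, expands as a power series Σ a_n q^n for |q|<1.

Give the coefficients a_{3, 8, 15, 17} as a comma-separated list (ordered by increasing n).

n=3: 1·3 3·1  f→[1+81]=82
n=8: 1·8 2·4 4·2 8·1  f→[1+16+256+4096]=4369
d|15:{1,3,5,15}  Σf=1+81+625+50625=51332
n=17: 1·17 17·1  f→[1+83521]=83522

82, 4369, 51332, 83522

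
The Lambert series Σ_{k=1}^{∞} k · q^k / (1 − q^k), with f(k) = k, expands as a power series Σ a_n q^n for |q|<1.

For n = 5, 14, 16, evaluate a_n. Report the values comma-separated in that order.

q^5  k|5↦f(k): 5:5 1:1  a_5=6
d|14:{1,2,7,14}  Σf=1+2+7+14=24
[q^16] f(16)=16,f(8)=8,f(4)=4,f(2)=2,f(1)=1 ⇒ 31

6, 24, 31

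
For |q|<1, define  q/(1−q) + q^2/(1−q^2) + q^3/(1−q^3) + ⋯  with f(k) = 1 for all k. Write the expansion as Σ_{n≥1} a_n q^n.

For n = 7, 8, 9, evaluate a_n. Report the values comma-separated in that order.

2, 4, 3

[q^7] f(7)=1,f(1)=1 ⇒ 2
n=8: 8·1 4·2 2·4 1·8  f→[1+1+1+1]=4
q^9  k|9↦f(k): 1:1 3:1 9:1  a_9=3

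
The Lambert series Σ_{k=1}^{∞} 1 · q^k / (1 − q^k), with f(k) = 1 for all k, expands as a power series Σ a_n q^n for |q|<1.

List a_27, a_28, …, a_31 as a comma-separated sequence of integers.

d|27:{1,3,9,27}  Σf=1+1+1+1=4
d|28:{1,2,4,7,14,28}  Σf=1+1+1+1+1+1=6
q^29  k|29↦f(k): 29:1 1:1  a_29=2
q^30  k|30↦f(k): 1:1 2:1 3:1 5:1 6:1 10:1 15:1 30:1  a_30=8
[q^31] f(31)=1,f(1)=1 ⇒ 2

4, 6, 2, 8, 2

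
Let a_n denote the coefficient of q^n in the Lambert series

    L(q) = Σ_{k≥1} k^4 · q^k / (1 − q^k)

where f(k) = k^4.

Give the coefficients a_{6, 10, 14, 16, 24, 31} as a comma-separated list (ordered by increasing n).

n=6: 1·6 2·3 3·2 6·1  f→[1+16+81+1296]=1394
q^10  k|10↦f(k): 10:10000 5:625 2:16 1:1  a_10=10642
[q^14] f(1)=1,f(2)=16,f(7)=2401,f(14)=38416 ⇒ 40834
[q^16] f(16)=65536,f(8)=4096,f(4)=256,f(2)=16,f(1)=1 ⇒ 69905
n=24: 1·24 2·12 3·8 4·6 6·4 8·3 12·2 24·1  f→[1+16+81+256+1296+4096+20736+331776]=358258
n=31: 31·1 1·31  f→[923521+1]=923522

1394, 10642, 40834, 69905, 358258, 923522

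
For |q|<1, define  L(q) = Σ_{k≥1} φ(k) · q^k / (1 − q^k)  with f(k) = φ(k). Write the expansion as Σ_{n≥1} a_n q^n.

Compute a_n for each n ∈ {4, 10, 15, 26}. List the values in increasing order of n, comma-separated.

n=4: 4·1 2·2 1·4  φ→[2+1+1]=4
n=10: 1·10 2·5 5·2 10·1  φ→[1+1+4+4]=10
[q^15] φ(1)=1,φ(3)=2,φ(5)=4,φ(15)=8 ⇒ 15
d|26:{26,13,2,1}  Σφ=12+12+1+1=26

4, 10, 15, 26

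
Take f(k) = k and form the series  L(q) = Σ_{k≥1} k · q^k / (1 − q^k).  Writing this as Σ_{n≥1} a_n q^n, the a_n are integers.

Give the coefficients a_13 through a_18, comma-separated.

14, 24, 24, 31, 18, 39

d|13:{1,13}  Σf=1+13=14
q^14  k|14↦f(k): 14:14 7:7 2:2 1:1  a_14=24
n=15: 15·1 5·3 3·5 1·15  f→[15+5+3+1]=24
d|16:{16,8,4,2,1}  Σf=16+8+4+2+1=31
[q^17] f(17)=17,f(1)=1 ⇒ 18
n=18: 18·1 9·2 6·3 3·6 2·9 1·18  f→[18+9+6+3+2+1]=39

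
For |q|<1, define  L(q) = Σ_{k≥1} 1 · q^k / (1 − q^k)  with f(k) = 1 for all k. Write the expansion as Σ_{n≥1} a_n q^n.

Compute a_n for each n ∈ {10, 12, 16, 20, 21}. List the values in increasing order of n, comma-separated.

q^10  k|10↦f(k): 10:1 5:1 2:1 1:1  a_10=4
d|12:{1,2,3,4,6,12}  Σf=1+1+1+1+1+1=6
[q^16] f(16)=1,f(8)=1,f(4)=1,f(2)=1,f(1)=1 ⇒ 5
d|20:{20,10,5,4,2,1}  Σf=1+1+1+1+1+1=6
n=21: 21·1 7·3 3·7 1·21  f→[1+1+1+1]=4

4, 6, 5, 6, 4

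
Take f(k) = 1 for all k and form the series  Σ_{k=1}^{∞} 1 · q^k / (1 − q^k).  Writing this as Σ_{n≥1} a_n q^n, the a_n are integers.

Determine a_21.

a_21 = 4

d|21:{21,7,3,1}  Σf=1+1+1+1=4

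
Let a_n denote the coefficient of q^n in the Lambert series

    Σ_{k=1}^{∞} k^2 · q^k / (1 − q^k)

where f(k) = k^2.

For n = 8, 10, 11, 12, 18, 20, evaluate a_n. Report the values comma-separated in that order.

n=8: 8·1 4·2 2·4 1·8  f→[64+16+4+1]=85
n=10: 1·10 2·5 5·2 10·1  f→[1+4+25+100]=130
d|11:{1,11}  Σf=1+121=122
[q^12] f(1)=1,f(2)=4,f(3)=9,f(4)=16,f(6)=36,f(12)=144 ⇒ 210
d|18:{1,2,3,6,9,18}  Σf=1+4+9+36+81+324=455
q^20  k|20↦f(k): 1:1 2:4 4:16 5:25 10:100 20:400  a_20=546

85, 130, 122, 210, 455, 546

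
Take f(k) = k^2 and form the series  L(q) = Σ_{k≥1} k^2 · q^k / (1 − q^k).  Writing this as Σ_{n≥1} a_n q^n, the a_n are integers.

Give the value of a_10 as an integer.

a_10 = 130

n=10: 10·1 5·2 2·5 1·10  f→[100+25+4+1]=130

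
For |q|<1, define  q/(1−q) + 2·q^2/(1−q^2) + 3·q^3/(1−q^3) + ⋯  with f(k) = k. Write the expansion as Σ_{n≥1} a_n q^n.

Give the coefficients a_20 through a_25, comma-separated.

42, 32, 36, 24, 60, 31

q^20  k|20↦f(k): 1:1 2:2 4:4 5:5 10:10 20:20  a_20=42
q^21  k|21↦f(k): 1:1 3:3 7:7 21:21  a_21=32
d|22:{1,2,11,22}  Σf=1+2+11+22=36
n=23: 23·1 1·23  f→[23+1]=24
d|24:{24,12,8,6,4,3,2,1}  Σf=24+12+8+6+4+3+2+1=60
n=25: 1·25 5·5 25·1  f→[1+5+25]=31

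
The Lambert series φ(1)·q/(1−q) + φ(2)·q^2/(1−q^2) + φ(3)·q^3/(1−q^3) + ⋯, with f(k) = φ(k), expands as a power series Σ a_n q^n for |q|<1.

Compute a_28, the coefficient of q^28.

d|28:{1,2,4,7,14,28}  Σφ=1+1+2+6+6+12=28

a_28 = 28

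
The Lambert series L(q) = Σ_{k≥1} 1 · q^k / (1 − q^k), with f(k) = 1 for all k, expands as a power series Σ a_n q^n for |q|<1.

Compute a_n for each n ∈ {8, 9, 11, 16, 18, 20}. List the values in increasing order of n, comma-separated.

4, 3, 2, 5, 6, 6

q^8  k|8↦f(k): 8:1 4:1 2:1 1:1  a_8=4
n=9: 9·1 3·3 1·9  f→[1+1+1]=3
d|11:{11,1}  Σf=1+1=2
n=16: 16·1 8·2 4·4 2·8 1·16  f→[1+1+1+1+1]=5
n=18: 1·18 2·9 3·6 6·3 9·2 18·1  f→[1+1+1+1+1+1]=6
q^20  k|20↦f(k): 1:1 2:1 4:1 5:1 10:1 20:1  a_20=6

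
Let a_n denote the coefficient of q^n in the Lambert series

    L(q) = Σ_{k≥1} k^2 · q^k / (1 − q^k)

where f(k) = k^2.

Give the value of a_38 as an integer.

n=38: 38·1 19·2 2·19 1·38  f→[1444+361+4+1]=1810

a_38 = 1810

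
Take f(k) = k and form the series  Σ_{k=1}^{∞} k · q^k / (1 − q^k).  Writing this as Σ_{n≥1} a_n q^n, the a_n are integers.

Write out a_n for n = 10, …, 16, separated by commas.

[q^10] f(10)=10,f(5)=5,f(2)=2,f(1)=1 ⇒ 18
[q^11] f(11)=11,f(1)=1 ⇒ 12
q^12  k|12↦f(k): 12:12 6:6 4:4 3:3 2:2 1:1  a_12=28
[q^13] f(13)=13,f(1)=1 ⇒ 14
d|14:{14,7,2,1}  Σf=14+7+2+1=24
q^15  k|15↦f(k): 1:1 3:3 5:5 15:15  a_15=24
[q^16] f(16)=16,f(8)=8,f(4)=4,f(2)=2,f(1)=1 ⇒ 31

18, 12, 28, 14, 24, 24, 31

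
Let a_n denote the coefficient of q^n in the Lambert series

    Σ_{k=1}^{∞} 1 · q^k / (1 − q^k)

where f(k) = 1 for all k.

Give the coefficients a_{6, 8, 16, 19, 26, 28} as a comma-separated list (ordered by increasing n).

4, 4, 5, 2, 4, 6

q^6  k|6↦f(k): 1:1 2:1 3:1 6:1  a_6=4
[q^8] f(8)=1,f(4)=1,f(2)=1,f(1)=1 ⇒ 4
q^16  k|16↦f(k): 16:1 8:1 4:1 2:1 1:1  a_16=5
[q^19] f(19)=1,f(1)=1 ⇒ 2
d|26:{26,13,2,1}  Σf=1+1+1+1=4
n=28: 28·1 14·2 7·4 4·7 2·14 1·28  f→[1+1+1+1+1+1]=6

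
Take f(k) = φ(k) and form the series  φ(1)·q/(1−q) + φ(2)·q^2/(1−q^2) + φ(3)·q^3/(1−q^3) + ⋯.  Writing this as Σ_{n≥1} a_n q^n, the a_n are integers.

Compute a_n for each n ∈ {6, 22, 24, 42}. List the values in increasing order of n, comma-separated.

q^6  k|6↦φ(k): 1:1 2:1 3:2 6:2  a_6=6
q^22  k|22↦φ(k): 1:1 2:1 11:10 22:10  a_22=22
d|24:{1,2,3,4,6,8,12,24}  Σφ=1+1+2+2+2+4+4+8=24
d|42:{42,21,14,7,6,3,2,1}  Σφ=12+12+6+6+2+2+1+1=42

6, 22, 24, 42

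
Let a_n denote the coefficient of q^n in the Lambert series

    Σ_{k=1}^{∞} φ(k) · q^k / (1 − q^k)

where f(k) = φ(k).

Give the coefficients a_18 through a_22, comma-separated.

[q^18] φ(1)=1,φ(2)=1,φ(3)=2,φ(6)=2,φ(9)=6,φ(18)=6 ⇒ 18
[q^19] φ(19)=18,φ(1)=1 ⇒ 19
n=20: 1·20 2·10 4·5 5·4 10·2 20·1  φ→[1+1+2+4+4+8]=20
[q^21] φ(21)=12,φ(7)=6,φ(3)=2,φ(1)=1 ⇒ 21
[q^22] φ(1)=1,φ(2)=1,φ(11)=10,φ(22)=10 ⇒ 22

18, 19, 20, 21, 22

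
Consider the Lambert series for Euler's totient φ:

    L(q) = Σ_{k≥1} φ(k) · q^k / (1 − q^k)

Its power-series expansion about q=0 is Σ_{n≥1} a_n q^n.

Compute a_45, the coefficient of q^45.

d|45:{45,15,9,5,3,1}  Σφ=24+8+6+4+2+1=45

a_45 = 45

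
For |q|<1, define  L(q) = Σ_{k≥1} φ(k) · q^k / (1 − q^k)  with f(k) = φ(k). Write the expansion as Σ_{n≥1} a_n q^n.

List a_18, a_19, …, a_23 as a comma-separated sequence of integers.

q^18  k|18↦φ(k): 18:6 9:6 6:2 3:2 2:1 1:1  a_18=18
[q^19] φ(1)=1,φ(19)=18 ⇒ 19
[q^20] φ(1)=1,φ(2)=1,φ(4)=2,φ(5)=4,φ(10)=4,φ(20)=8 ⇒ 20
q^21  k|21↦φ(k): 1:1 3:2 7:6 21:12  a_21=21
d|22:{1,2,11,22}  Σφ=1+1+10+10=22
q^23  k|23↦φ(k): 23:22 1:1  a_23=23

18, 19, 20, 21, 22, 23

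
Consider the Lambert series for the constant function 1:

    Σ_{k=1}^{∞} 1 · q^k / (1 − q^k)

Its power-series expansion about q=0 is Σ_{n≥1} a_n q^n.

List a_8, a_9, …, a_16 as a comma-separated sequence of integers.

d|8:{8,4,2,1}  Σf=1+1+1+1=4
q^9  k|9↦f(k): 1:1 3:1 9:1  a_9=3
d|10:{1,2,5,10}  Σf=1+1+1+1=4
n=11: 11·1 1·11  f→[1+1]=2
[q^12] f(12)=1,f(6)=1,f(4)=1,f(3)=1,f(2)=1,f(1)=1 ⇒ 6
[q^13] f(13)=1,f(1)=1 ⇒ 2
[q^14] f(1)=1,f(2)=1,f(7)=1,f(14)=1 ⇒ 4
d|15:{15,5,3,1}  Σf=1+1+1+1=4
d|16:{16,8,4,2,1}  Σf=1+1+1+1+1=5

4, 3, 4, 2, 6, 2, 4, 4, 5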